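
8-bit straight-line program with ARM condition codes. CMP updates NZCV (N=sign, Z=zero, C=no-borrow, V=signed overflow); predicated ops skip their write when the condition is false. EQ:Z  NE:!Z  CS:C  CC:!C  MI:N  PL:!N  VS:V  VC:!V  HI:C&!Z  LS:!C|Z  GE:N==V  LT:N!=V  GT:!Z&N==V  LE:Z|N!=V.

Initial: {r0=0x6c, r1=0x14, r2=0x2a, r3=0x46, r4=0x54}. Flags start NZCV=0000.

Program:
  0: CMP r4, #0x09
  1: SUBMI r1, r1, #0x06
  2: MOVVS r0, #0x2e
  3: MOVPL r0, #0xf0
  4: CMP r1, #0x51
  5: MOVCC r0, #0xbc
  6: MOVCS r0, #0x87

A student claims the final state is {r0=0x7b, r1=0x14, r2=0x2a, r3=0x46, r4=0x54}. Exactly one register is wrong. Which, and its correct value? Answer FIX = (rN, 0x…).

FIX = (r0, 0xbc)

0: ✓ CMP  NZCV=0010
1: · SUBMI
2: · MOVVS
3: ✓ MOVPL  r0←0xf0
4: ✓ CMP  NZCV=1000
5: ✓ MOVCC  r0←0xbc
6: · MOVCS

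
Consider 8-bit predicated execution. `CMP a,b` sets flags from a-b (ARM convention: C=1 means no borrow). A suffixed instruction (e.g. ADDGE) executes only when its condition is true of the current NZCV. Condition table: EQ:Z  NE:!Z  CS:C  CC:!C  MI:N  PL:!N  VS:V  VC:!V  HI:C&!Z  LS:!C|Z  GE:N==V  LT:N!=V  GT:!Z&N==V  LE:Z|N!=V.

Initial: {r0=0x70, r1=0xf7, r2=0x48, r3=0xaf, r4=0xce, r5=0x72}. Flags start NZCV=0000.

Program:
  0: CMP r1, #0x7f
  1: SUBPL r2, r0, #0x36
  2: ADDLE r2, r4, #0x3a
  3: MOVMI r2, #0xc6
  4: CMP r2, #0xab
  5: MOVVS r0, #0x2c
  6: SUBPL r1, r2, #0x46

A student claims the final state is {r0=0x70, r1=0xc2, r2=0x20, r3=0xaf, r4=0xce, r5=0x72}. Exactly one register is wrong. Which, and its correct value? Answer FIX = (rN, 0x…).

FIX = (r2, 0x08)

[0] flags=0011 → (cmp)
[1] flags=0011 PL?T → r2=0x3a
[2] flags=0011 LE?T → r2=0x08
[3] flags=0011 MI?F → skip
[4] flags=0000 → (cmp)
[5] flags=0000 VS?F → skip
[6] flags=0000 PL?T → r1=0xc2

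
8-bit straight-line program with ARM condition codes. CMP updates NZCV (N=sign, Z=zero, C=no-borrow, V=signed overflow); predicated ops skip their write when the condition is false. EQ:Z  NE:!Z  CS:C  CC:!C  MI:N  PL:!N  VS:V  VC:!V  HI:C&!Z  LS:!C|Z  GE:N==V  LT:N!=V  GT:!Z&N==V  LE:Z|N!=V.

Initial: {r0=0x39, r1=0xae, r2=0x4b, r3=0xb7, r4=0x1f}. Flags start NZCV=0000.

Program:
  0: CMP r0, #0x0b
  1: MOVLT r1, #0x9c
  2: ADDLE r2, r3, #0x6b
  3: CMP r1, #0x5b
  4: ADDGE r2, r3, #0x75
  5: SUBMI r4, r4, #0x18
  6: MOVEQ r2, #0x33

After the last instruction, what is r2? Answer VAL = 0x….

VAL = 0x4b

0: ✓ CMP  NZCV=0010
1: · MOVLT
2: · ADDLE
3: ✓ CMP  NZCV=0011
4: · ADDGE
5: · SUBMI
6: · MOVEQ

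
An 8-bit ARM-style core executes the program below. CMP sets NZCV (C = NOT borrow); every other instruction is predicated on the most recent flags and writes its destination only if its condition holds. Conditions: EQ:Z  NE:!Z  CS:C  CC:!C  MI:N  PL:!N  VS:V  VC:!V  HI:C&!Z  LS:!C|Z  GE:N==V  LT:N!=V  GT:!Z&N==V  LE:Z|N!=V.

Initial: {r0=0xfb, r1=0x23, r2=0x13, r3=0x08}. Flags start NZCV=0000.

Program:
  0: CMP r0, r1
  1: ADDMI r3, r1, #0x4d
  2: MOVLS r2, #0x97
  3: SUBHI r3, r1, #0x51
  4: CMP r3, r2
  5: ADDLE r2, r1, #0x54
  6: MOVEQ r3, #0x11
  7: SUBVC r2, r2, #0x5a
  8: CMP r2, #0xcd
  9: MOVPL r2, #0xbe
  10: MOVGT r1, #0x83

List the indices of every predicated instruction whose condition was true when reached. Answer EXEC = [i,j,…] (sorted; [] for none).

0: ✓ CMP  NZCV=1010
1: ✓ ADDMI  r3←0x70
2: · MOVLS
3: ✓ SUBHI  r3←0xd2
4: ✓ CMP  NZCV=1010
5: ✓ ADDLE  r2←0x77
6: · MOVEQ
7: ✓ SUBVC  r2←0x1d
8: ✓ CMP  NZCV=0000
9: ✓ MOVPL  r2←0xbe
10: ✓ MOVGT  r1←0x83

EXEC = [1,3,5,7,9,10]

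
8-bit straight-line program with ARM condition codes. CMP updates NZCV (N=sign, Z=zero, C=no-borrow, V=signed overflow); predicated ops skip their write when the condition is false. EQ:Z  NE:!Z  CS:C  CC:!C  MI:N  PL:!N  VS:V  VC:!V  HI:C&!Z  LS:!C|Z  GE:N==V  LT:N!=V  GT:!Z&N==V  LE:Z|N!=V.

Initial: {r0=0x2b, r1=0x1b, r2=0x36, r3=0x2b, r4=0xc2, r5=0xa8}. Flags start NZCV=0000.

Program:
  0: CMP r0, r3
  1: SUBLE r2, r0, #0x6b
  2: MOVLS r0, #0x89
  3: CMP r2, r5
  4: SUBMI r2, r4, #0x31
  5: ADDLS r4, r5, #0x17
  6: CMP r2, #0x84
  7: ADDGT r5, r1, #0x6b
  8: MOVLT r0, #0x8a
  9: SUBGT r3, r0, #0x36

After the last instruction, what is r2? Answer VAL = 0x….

VAL = 0xc0

0: ✓ CMP  NZCV=0110
1: ✓ SUBLE  r2←0xc0
2: ✓ MOVLS  r0←0x89
3: ✓ CMP  NZCV=0010
4: · SUBMI
5: · ADDLS
6: ✓ CMP  NZCV=0010
7: ✓ ADDGT  r5←0x86
8: · MOVLT
9: ✓ SUBGT  r3←0x53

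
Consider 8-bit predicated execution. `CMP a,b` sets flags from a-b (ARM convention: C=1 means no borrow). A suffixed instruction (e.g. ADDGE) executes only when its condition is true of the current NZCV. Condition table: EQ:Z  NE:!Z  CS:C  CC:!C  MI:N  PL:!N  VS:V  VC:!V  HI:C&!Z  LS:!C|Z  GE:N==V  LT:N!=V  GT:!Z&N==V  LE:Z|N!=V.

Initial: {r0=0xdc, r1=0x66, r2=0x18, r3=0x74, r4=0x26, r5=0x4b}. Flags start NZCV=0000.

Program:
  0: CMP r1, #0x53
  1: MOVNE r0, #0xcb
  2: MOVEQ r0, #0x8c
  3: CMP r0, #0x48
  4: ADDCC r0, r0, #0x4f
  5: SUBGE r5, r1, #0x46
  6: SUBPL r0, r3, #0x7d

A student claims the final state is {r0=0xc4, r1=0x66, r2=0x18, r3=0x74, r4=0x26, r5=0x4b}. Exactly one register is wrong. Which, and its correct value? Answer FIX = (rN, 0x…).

FIX = (r0, 0xcb)

0: ✓ CMP  NZCV=0010
1: ✓ MOVNE  r0←0xcb
2: · MOVEQ
3: ✓ CMP  NZCV=1010
4: · ADDCC
5: · SUBGE
6: · SUBPL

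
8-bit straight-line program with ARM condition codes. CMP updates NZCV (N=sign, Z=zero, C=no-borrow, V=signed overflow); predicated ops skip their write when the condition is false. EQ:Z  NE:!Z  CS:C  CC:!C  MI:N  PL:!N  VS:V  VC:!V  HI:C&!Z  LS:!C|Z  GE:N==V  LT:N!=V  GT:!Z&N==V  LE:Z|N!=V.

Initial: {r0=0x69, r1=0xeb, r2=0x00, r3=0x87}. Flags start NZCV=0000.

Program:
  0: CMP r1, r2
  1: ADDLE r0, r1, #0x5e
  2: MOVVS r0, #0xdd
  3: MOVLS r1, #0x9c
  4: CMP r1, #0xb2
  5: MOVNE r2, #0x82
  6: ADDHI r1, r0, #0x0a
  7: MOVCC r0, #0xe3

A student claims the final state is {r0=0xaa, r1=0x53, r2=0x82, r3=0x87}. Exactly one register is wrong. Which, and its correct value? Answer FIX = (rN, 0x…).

FIX = (r0, 0x49)

0: ✓ CMP  NZCV=1010
1: ✓ ADDLE  r0←0x49
2: · MOVVS
3: · MOVLS
4: ✓ CMP  NZCV=0010
5: ✓ MOVNE  r2←0x82
6: ✓ ADDHI  r1←0x53
7: · MOVCC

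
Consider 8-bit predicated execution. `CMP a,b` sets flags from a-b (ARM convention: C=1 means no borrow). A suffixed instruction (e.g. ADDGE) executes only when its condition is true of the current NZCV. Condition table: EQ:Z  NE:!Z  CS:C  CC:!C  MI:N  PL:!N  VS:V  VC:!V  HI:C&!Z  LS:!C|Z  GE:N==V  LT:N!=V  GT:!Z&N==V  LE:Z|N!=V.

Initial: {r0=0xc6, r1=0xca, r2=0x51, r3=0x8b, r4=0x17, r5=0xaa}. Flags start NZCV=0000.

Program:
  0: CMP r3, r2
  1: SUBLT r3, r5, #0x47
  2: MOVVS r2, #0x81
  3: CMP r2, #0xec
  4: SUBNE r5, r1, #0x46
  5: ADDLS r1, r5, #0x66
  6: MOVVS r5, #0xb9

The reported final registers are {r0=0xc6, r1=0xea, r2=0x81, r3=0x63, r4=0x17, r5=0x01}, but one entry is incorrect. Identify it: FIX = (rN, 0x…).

[0] flags=0011 → (cmp)
[1] flags=0011 LT?T → r3=0x63
[2] flags=0011 VS?T → r2=0x81
[3] flags=1000 → (cmp)
[4] flags=1000 NE?T → r5=0x84
[5] flags=1000 LS?T → r1=0xea
[6] flags=1000 VS?F → skip

FIX = (r5, 0x84)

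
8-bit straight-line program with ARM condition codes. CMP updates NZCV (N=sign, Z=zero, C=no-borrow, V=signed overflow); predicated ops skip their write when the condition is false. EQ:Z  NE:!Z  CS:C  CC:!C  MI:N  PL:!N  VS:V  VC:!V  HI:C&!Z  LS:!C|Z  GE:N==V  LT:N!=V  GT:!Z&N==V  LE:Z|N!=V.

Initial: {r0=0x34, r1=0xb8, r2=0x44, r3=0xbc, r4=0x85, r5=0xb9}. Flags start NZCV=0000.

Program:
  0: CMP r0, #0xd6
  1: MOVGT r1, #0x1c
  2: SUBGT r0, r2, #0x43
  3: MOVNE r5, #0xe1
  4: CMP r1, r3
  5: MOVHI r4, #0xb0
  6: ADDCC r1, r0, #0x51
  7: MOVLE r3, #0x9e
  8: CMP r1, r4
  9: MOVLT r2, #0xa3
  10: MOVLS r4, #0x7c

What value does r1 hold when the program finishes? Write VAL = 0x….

[0] flags=0000 → (cmp)
[1] flags=0000 GT?T → r1=0x1c
[2] flags=0000 GT?T → r0=0x01
[3] flags=0000 NE?T → r5=0xe1
[4] flags=0000 → (cmp)
[5] flags=0000 HI?F → skip
[6] flags=0000 CC?T → r1=0x52
[7] flags=0000 LE?F → skip
[8] flags=1001 → (cmp)
[9] flags=1001 LT?F → skip
[10] flags=1001 LS?T → r4=0x7c

VAL = 0x52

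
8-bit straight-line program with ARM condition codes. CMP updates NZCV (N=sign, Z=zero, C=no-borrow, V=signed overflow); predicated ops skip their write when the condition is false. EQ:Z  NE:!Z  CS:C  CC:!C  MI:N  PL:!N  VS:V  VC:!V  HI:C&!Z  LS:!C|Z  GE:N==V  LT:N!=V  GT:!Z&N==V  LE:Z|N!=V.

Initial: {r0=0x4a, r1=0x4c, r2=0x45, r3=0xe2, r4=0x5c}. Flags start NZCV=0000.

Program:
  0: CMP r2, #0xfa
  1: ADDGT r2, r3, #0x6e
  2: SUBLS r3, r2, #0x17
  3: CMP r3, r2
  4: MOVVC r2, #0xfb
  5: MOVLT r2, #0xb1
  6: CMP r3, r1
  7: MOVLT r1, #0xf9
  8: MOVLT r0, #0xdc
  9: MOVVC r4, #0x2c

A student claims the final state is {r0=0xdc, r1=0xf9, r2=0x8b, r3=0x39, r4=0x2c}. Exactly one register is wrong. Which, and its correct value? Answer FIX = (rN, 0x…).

0: ✓ CMP  NZCV=0000
1: ✓ ADDGT  r2←0x50
2: ✓ SUBLS  r3←0x39
3: ✓ CMP  NZCV=1000
4: ✓ MOVVC  r2←0xfb
5: ✓ MOVLT  r2←0xb1
6: ✓ CMP  NZCV=1000
7: ✓ MOVLT  r1←0xf9
8: ✓ MOVLT  r0←0xdc
9: ✓ MOVVC  r4←0x2c

FIX = (r2, 0xb1)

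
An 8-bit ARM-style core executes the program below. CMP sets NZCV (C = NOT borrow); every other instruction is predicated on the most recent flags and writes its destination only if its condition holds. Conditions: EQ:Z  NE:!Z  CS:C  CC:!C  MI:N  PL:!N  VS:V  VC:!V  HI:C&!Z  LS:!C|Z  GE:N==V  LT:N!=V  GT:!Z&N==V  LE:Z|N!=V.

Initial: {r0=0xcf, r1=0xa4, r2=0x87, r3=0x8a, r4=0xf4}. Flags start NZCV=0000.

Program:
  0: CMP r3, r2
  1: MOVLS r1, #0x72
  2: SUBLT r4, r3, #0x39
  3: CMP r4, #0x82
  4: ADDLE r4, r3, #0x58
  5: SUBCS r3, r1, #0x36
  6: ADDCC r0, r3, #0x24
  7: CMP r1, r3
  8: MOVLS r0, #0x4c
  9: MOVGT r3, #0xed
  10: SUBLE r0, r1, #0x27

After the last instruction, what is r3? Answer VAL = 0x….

[0] flags=0010 → (cmp)
[1] flags=0010 LS?F → skip
[2] flags=0010 LT?F → skip
[3] flags=0010 → (cmp)
[4] flags=0010 LE?F → skip
[5] flags=0010 CS?T → r3=0x6e
[6] flags=0010 CC?F → skip
[7] flags=0011 → (cmp)
[8] flags=0011 LS?F → skip
[9] flags=0011 GT?F → skip
[10] flags=0011 LE?T → r0=0x7d

VAL = 0x6e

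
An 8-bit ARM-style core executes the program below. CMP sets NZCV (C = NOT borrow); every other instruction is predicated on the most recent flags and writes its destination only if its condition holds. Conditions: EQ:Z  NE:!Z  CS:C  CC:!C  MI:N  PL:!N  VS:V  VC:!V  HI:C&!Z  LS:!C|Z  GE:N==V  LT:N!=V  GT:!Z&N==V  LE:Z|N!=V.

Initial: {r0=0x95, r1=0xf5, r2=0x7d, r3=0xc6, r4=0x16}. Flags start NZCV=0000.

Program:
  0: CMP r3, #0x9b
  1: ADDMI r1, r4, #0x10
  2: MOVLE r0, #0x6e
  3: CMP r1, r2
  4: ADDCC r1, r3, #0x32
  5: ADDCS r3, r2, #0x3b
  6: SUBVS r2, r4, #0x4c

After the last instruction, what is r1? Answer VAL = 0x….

[0] flags=0010 → (cmp)
[1] flags=0010 MI?F → skip
[2] flags=0010 LE?F → skip
[3] flags=0011 → (cmp)
[4] flags=0011 CC?F → skip
[5] flags=0011 CS?T → r3=0xb8
[6] flags=0011 VS?T → r2=0xca

VAL = 0xf5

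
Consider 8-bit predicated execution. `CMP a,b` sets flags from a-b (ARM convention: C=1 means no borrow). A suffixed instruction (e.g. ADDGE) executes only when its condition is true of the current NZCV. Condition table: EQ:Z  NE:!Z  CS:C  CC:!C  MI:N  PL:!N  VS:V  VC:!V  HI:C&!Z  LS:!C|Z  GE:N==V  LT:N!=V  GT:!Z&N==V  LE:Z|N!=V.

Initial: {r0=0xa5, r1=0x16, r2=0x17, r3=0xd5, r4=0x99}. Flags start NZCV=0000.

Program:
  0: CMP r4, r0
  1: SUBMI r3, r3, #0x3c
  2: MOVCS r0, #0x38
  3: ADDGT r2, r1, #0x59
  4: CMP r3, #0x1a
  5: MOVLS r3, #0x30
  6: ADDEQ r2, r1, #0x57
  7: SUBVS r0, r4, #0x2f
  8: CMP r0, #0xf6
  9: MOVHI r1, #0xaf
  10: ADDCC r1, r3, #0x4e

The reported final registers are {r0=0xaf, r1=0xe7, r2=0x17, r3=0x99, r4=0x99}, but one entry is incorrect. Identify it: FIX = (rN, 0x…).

[0] flags=1000 → (cmp)
[1] flags=1000 MI?T → r3=0x99
[2] flags=1000 CS?F → skip
[3] flags=1000 GT?F → skip
[4] flags=0011 → (cmp)
[5] flags=0011 LS?F → skip
[6] flags=0011 EQ?F → skip
[7] flags=0011 VS?T → r0=0x6a
[8] flags=0000 → (cmp)
[9] flags=0000 HI?F → skip
[10] flags=0000 CC?T → r1=0xe7

FIX = (r0, 0x6a)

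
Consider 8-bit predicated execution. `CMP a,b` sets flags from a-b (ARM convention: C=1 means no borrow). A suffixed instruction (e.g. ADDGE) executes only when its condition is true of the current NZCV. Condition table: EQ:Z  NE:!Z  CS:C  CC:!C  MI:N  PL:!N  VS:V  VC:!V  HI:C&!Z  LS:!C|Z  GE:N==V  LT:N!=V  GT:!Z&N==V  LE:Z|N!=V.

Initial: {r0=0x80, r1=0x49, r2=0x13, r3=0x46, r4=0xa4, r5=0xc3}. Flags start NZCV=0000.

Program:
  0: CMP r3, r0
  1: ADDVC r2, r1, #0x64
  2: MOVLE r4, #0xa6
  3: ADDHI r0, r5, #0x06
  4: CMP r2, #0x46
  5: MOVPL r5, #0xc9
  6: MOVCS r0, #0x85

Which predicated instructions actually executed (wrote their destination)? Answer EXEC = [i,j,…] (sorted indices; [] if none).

[0] flags=1001 → (cmp)
[1] flags=1001 VC?F → skip
[2] flags=1001 LE?F → skip
[3] flags=1001 HI?F → skip
[4] flags=1000 → (cmp)
[5] flags=1000 PL?F → skip
[6] flags=1000 CS?F → skip

EXEC = []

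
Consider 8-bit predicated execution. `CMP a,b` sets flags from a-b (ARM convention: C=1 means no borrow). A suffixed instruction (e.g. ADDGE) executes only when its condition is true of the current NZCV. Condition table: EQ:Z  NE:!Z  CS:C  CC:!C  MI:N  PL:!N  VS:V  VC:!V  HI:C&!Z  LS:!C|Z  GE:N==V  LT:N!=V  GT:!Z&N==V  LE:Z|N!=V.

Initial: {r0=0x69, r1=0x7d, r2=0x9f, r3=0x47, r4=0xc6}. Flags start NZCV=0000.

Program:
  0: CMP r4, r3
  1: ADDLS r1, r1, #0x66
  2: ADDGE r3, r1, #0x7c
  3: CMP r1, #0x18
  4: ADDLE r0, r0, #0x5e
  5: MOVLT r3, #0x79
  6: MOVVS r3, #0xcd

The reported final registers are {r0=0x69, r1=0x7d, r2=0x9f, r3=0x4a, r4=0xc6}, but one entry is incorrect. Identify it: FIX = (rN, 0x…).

0: ✓ CMP  NZCV=0011
1: · ADDLS
2: · ADDGE
3: ✓ CMP  NZCV=0010
4: · ADDLE
5: · MOVLT
6: · MOVVS

FIX = (r3, 0x47)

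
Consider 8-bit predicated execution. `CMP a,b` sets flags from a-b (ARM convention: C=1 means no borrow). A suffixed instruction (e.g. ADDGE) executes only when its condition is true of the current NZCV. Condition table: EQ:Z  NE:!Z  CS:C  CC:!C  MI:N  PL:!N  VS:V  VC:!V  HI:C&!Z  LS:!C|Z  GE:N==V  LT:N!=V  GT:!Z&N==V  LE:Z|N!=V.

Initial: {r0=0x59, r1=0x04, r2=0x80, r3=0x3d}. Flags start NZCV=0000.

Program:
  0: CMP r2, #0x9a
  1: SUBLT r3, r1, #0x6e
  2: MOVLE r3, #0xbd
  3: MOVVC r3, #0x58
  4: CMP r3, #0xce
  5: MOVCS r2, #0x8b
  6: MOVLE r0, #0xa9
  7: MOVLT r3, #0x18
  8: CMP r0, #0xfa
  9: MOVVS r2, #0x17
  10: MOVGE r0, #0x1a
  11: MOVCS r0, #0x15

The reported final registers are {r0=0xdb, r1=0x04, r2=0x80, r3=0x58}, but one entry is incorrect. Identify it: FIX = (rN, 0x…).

0: ✓ CMP  NZCV=1000
1: ✓ SUBLT  r3←0x96
2: ✓ MOVLE  r3←0xbd
3: ✓ MOVVC  r3←0x58
4: ✓ CMP  NZCV=1001
5: · MOVCS
6: · MOVLE
7: · MOVLT
8: ✓ CMP  NZCV=0000
9: · MOVVS
10: ✓ MOVGE  r0←0x1a
11: · MOVCS

FIX = (r0, 0x1a)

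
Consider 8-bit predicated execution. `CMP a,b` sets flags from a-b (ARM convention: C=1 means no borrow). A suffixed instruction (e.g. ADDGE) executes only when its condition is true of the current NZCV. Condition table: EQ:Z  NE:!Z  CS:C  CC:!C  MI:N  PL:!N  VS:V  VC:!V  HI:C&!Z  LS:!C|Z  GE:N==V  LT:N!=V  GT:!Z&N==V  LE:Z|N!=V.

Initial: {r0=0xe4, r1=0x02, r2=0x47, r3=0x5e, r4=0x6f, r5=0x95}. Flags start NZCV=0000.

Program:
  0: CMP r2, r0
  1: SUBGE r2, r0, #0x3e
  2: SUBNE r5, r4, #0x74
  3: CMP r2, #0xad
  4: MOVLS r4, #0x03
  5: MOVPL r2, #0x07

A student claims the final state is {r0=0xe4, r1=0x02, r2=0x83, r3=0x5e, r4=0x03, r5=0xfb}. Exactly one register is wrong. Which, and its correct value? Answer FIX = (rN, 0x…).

0: ✓ CMP  NZCV=0000
1: ✓ SUBGE  r2←0xa6
2: ✓ SUBNE  r5←0xfb
3: ✓ CMP  NZCV=1000
4: ✓ MOVLS  r4←0x03
5: · MOVPL

FIX = (r2, 0xa6)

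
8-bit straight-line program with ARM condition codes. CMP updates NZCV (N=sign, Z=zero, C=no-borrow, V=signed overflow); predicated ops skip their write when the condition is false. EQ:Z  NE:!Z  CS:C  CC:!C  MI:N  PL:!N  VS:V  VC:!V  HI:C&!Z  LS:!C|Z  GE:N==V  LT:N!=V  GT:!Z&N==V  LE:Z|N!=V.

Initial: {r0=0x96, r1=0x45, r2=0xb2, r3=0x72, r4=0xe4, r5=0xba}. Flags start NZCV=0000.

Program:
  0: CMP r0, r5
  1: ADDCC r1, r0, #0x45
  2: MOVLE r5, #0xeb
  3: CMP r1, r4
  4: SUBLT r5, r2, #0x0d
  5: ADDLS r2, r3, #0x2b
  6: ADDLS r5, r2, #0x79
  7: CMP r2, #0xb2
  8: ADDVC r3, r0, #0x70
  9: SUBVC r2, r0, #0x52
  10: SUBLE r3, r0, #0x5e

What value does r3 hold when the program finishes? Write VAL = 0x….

0: ✓ CMP  NZCV=1000
1: ✓ ADDCC  r1←0xdb
2: ✓ MOVLE  r5←0xeb
3: ✓ CMP  NZCV=1000
4: ✓ SUBLT  r5←0xa5
5: ✓ ADDLS  r2←0x9d
6: ✓ ADDLS  r5←0x16
7: ✓ CMP  NZCV=1000
8: ✓ ADDVC  r3←0x06
9: ✓ SUBVC  r2←0x44
10: ✓ SUBLE  r3←0x38

VAL = 0x38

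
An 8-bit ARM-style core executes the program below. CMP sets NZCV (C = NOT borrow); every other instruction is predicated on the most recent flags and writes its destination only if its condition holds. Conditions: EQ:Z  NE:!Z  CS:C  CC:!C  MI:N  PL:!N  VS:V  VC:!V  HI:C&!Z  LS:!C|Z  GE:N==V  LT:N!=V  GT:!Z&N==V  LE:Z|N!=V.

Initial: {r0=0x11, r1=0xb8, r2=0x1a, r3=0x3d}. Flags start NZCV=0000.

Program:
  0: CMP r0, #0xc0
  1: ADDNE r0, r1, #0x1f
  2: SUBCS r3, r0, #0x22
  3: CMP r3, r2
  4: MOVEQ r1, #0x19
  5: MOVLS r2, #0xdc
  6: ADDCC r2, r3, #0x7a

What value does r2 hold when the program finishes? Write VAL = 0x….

VAL = 0x1a

0: ✓ CMP  NZCV=0000
1: ✓ ADDNE  r0←0xd7
2: · SUBCS
3: ✓ CMP  NZCV=0010
4: · MOVEQ
5: · MOVLS
6: · ADDCC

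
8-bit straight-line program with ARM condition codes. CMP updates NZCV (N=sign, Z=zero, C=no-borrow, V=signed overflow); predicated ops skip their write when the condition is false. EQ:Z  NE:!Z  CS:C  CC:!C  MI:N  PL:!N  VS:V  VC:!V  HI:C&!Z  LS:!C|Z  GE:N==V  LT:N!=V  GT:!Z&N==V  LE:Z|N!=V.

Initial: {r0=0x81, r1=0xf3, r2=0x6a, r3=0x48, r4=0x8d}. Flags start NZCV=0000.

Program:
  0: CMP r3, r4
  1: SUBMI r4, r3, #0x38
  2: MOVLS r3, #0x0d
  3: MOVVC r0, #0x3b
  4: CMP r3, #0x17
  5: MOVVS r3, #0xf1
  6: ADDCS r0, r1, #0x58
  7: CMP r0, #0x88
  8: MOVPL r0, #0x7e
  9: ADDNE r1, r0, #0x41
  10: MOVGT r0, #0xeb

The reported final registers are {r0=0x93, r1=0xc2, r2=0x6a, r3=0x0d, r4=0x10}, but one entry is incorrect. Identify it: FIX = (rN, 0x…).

FIX = (r0, 0x81)

[0] flags=1001 → (cmp)
[1] flags=1001 MI?T → r4=0x10
[2] flags=1001 LS?T → r3=0x0d
[3] flags=1001 VC?F → skip
[4] flags=1000 → (cmp)
[5] flags=1000 VS?F → skip
[6] flags=1000 CS?F → skip
[7] flags=1000 → (cmp)
[8] flags=1000 PL?F → skip
[9] flags=1000 NE?T → r1=0xc2
[10] flags=1000 GT?F → skip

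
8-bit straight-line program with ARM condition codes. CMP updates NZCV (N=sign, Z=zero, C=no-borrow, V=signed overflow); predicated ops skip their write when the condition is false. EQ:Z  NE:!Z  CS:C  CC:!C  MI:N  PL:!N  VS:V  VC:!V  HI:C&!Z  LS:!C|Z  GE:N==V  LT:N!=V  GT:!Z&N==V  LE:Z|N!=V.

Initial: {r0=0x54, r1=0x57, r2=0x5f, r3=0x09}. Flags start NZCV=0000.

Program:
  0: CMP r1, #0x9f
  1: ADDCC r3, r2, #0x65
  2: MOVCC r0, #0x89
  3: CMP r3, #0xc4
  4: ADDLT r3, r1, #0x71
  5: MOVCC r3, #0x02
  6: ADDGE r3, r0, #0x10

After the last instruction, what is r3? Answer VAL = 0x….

VAL = 0x99

0: ✓ CMP  NZCV=1001
1: ✓ ADDCC  r3←0xc4
2: ✓ MOVCC  r0←0x89
3: ✓ CMP  NZCV=0110
4: · ADDLT
5: · MOVCC
6: ✓ ADDGE  r3←0x99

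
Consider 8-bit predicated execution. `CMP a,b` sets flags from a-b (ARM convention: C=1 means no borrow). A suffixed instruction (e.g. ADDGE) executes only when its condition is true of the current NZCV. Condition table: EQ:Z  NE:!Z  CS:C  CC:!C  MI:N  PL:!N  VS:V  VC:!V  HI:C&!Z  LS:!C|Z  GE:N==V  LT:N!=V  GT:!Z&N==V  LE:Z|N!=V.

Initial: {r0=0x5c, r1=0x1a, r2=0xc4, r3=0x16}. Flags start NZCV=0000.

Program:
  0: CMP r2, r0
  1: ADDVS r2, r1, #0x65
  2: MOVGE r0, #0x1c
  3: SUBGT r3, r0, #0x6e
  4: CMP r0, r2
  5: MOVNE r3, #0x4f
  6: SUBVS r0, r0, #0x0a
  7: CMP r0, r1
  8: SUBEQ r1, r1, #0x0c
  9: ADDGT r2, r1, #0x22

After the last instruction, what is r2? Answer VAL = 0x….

0: ✓ CMP  NZCV=0011
1: ✓ ADDVS  r2←0x7f
2: · MOVGE
3: · SUBGT
4: ✓ CMP  NZCV=1000
5: ✓ MOVNE  r3←0x4f
6: · SUBVS
7: ✓ CMP  NZCV=0010
8: · SUBEQ
9: ✓ ADDGT  r2←0x3c

VAL = 0x3c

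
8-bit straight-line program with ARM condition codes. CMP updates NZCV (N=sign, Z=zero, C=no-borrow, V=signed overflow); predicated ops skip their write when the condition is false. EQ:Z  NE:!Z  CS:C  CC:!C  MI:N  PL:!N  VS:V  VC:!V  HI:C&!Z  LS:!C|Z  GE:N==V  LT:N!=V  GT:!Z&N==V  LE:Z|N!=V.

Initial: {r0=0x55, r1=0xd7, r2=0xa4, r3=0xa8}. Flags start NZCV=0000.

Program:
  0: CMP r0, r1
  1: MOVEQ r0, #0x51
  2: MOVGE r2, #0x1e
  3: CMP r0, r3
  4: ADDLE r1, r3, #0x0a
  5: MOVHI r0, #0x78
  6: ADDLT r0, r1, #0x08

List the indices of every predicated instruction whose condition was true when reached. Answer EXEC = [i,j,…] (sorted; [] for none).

EXEC = [2]

0: ✓ CMP  NZCV=0000
1: · MOVEQ
2: ✓ MOVGE  r2←0x1e
3: ✓ CMP  NZCV=1001
4: · ADDLE
5: · MOVHI
6: · ADDLT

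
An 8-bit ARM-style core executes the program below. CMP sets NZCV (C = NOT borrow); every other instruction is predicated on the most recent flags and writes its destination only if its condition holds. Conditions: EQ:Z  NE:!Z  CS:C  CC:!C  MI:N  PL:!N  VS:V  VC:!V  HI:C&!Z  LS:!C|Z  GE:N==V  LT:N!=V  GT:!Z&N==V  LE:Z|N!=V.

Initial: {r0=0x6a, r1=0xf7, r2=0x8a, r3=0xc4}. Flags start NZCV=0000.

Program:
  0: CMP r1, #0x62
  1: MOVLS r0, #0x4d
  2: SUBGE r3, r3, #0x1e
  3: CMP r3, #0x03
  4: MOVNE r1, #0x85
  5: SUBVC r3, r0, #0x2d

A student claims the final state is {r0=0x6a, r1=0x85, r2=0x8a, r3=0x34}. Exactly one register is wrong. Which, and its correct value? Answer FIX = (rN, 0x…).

FIX = (r3, 0x3d)

[0] flags=1010 → (cmp)
[1] flags=1010 LS?F → skip
[2] flags=1010 GE?F → skip
[3] flags=1010 → (cmp)
[4] flags=1010 NE?T → r1=0x85
[5] flags=1010 VC?T → r3=0x3d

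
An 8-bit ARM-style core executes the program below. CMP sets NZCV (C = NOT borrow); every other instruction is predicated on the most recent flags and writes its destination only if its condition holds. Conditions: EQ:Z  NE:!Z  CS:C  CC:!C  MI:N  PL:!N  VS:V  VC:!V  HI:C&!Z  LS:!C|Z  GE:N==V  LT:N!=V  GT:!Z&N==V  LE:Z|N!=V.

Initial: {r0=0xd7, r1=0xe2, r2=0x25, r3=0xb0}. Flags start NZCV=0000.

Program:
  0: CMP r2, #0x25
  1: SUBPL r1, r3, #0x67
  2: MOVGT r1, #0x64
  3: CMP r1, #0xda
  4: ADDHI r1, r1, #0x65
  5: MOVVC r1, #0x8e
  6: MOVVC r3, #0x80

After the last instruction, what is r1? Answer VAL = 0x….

0: ✓ CMP  NZCV=0110
1: ✓ SUBPL  r1←0x49
2: · MOVGT
3: ✓ CMP  NZCV=0000
4: · ADDHI
5: ✓ MOVVC  r1←0x8e
6: ✓ MOVVC  r3←0x80

VAL = 0x8e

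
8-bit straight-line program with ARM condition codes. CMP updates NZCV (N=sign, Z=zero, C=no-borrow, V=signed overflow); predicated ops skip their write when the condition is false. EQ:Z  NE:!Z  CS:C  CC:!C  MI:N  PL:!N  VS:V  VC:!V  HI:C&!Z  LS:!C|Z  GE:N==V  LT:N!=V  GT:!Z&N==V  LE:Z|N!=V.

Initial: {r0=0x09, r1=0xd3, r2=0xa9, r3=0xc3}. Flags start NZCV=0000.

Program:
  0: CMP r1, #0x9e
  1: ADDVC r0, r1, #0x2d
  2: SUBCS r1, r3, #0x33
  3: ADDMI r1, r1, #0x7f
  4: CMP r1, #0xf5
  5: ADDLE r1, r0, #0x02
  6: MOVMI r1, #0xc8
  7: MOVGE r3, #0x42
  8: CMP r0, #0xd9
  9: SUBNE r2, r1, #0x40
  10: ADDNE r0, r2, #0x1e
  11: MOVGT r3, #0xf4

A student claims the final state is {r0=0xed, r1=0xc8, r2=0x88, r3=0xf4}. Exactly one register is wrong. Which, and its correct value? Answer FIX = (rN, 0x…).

FIX = (r0, 0xa6)

[0] flags=0010 → (cmp)
[1] flags=0010 VC?T → r0=0x00
[2] flags=0010 CS?T → r1=0x90
[3] flags=0010 MI?F → skip
[4] flags=1000 → (cmp)
[5] flags=1000 LE?T → r1=0x02
[6] flags=1000 MI?T → r1=0xc8
[7] flags=1000 GE?F → skip
[8] flags=0000 → (cmp)
[9] flags=0000 NE?T → r2=0x88
[10] flags=0000 NE?T → r0=0xa6
[11] flags=0000 GT?T → r3=0xf4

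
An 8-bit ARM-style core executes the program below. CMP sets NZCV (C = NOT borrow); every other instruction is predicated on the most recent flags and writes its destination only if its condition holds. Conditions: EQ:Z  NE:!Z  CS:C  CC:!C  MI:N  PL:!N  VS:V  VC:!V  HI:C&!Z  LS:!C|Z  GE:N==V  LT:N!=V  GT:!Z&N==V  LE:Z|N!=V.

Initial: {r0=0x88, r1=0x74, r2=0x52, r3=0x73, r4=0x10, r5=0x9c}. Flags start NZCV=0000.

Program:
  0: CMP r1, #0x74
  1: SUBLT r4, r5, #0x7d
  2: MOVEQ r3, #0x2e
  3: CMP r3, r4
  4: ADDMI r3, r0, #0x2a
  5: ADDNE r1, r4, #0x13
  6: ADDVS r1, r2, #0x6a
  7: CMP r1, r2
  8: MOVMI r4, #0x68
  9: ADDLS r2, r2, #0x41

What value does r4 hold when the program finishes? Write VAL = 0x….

VAL = 0x68

0: ✓ CMP  NZCV=0110
1: · SUBLT
2: ✓ MOVEQ  r3←0x2e
3: ✓ CMP  NZCV=0010
4: · ADDMI
5: ✓ ADDNE  r1←0x23
6: · ADDVS
7: ✓ CMP  NZCV=1000
8: ✓ MOVMI  r4←0x68
9: ✓ ADDLS  r2←0x93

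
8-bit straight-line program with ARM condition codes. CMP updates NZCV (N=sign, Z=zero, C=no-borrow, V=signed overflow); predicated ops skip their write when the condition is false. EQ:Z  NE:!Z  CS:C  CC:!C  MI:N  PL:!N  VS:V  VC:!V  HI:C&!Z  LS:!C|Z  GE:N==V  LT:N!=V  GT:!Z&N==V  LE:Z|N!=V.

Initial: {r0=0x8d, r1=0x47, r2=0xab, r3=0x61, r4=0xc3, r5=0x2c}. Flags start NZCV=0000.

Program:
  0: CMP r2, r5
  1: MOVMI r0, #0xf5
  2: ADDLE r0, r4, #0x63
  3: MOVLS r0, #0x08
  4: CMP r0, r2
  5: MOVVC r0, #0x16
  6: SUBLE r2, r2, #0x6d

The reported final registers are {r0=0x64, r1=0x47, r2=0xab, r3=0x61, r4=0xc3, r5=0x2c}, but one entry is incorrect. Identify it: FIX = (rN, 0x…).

FIX = (r0, 0x16)

0: ✓ CMP  NZCV=0011
1: · MOVMI
2: ✓ ADDLE  r0←0x26
3: · MOVLS
4: ✓ CMP  NZCV=0000
5: ✓ MOVVC  r0←0x16
6: · SUBLE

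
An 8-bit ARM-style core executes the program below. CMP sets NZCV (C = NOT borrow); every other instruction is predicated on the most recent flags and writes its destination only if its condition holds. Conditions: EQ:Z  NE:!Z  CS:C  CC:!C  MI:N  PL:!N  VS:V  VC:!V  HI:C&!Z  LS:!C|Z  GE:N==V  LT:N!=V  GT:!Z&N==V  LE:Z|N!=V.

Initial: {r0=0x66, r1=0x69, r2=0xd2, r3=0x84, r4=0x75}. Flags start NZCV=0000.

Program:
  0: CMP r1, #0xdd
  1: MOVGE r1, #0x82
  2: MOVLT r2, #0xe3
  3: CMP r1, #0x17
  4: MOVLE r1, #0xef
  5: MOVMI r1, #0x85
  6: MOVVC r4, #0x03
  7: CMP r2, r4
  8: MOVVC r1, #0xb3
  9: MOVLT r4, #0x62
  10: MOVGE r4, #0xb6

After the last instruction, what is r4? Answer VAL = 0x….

VAL = 0x62

0: ✓ CMP  NZCV=1001
1: ✓ MOVGE  r1←0x82
2: · MOVLT
3: ✓ CMP  NZCV=0011
4: ✓ MOVLE  r1←0xef
5: · MOVMI
6: · MOVVC
7: ✓ CMP  NZCV=0011
8: · MOVVC
9: ✓ MOVLT  r4←0x62
10: · MOVGE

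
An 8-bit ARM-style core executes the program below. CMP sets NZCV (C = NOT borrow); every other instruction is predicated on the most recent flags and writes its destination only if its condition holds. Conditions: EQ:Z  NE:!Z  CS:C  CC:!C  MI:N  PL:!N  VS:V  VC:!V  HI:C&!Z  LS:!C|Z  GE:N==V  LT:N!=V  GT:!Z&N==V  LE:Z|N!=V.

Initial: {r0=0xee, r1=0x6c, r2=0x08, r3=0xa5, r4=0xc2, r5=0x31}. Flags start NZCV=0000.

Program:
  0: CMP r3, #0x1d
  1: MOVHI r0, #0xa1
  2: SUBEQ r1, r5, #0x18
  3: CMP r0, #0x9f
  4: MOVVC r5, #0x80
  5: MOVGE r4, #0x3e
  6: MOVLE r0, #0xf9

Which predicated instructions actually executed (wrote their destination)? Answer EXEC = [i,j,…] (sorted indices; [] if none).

0: ✓ CMP  NZCV=1010
1: ✓ MOVHI  r0←0xa1
2: · SUBEQ
3: ✓ CMP  NZCV=0010
4: ✓ MOVVC  r5←0x80
5: ✓ MOVGE  r4←0x3e
6: · MOVLE

EXEC = [1,4,5]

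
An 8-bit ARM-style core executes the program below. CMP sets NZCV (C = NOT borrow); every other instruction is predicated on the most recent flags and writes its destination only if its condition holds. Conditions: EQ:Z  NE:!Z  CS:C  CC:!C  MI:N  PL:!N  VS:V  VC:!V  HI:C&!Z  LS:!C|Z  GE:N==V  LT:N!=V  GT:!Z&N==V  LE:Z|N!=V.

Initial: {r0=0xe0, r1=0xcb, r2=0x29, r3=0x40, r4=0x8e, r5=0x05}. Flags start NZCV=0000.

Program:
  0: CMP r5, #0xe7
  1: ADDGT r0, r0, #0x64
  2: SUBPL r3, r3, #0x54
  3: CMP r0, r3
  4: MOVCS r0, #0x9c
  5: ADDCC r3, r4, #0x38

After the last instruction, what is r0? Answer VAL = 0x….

[0] flags=0000 → (cmp)
[1] flags=0000 GT?T → r0=0x44
[2] flags=0000 PL?T → r3=0xec
[3] flags=0000 → (cmp)
[4] flags=0000 CS?F → skip
[5] flags=0000 CC?T → r3=0xc6

VAL = 0x44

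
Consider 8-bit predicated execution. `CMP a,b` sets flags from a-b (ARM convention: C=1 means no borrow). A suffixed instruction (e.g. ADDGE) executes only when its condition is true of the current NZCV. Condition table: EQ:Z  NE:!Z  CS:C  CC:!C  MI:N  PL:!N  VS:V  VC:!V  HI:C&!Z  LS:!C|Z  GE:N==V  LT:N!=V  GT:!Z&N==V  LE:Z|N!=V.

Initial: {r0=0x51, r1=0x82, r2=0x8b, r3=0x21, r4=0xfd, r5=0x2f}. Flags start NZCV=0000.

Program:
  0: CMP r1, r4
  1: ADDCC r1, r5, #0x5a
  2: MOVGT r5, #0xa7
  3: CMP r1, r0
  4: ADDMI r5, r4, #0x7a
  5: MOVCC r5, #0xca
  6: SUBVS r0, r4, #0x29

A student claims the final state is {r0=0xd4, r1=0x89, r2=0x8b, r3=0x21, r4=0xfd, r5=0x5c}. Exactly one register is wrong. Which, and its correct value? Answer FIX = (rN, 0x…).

0: ✓ CMP  NZCV=1000
1: ✓ ADDCC  r1←0x89
2: · MOVGT
3: ✓ CMP  NZCV=0011
4: · ADDMI
5: · MOVCC
6: ✓ SUBVS  r0←0xd4

FIX = (r5, 0x2f)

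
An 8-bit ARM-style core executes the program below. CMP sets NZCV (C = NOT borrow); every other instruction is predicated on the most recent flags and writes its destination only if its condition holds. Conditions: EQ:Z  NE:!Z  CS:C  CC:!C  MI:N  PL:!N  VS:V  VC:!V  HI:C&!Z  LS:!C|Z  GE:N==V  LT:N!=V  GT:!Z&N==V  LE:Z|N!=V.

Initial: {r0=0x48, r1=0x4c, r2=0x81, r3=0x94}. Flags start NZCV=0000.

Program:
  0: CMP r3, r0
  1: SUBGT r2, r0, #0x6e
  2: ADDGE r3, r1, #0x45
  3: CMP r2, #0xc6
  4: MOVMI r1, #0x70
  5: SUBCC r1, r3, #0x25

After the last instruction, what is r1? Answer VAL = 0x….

VAL = 0x6f

0: ✓ CMP  NZCV=0011
1: · SUBGT
2: · ADDGE
3: ✓ CMP  NZCV=1000
4: ✓ MOVMI  r1←0x70
5: ✓ SUBCC  r1←0x6f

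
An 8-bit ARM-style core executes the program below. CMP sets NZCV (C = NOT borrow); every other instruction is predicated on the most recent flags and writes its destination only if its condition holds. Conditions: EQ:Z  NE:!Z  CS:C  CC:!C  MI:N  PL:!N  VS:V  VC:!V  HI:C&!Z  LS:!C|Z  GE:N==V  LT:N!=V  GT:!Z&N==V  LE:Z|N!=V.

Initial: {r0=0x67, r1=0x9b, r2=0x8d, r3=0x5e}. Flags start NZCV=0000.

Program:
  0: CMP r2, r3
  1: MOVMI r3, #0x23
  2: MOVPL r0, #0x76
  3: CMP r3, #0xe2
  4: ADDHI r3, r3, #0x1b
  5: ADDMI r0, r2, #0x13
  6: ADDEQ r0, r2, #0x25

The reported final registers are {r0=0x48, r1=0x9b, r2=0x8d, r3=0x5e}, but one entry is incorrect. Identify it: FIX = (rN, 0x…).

0: ✓ CMP  NZCV=0011
1: · MOVMI
2: ✓ MOVPL  r0←0x76
3: ✓ CMP  NZCV=0000
4: · ADDHI
5: · ADDMI
6: · ADDEQ

FIX = (r0, 0x76)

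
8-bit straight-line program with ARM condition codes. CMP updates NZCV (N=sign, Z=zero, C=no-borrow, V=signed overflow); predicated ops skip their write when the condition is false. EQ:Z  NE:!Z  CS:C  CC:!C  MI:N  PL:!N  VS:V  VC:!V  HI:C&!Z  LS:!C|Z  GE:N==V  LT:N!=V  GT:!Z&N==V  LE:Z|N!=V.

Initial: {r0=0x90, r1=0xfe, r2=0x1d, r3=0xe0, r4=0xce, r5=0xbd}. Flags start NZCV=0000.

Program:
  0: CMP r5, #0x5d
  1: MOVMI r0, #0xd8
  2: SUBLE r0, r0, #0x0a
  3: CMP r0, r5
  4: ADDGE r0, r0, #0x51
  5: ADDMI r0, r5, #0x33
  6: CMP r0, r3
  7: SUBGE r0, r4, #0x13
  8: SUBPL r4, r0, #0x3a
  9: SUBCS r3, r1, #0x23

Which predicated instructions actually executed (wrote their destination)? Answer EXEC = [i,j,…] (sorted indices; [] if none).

0: ✓ CMP  NZCV=0011
1: · MOVMI
2: ✓ SUBLE  r0←0x86
3: ✓ CMP  NZCV=1000
4: · ADDGE
5: ✓ ADDMI  r0←0xf0
6: ✓ CMP  NZCV=0010
7: ✓ SUBGE  r0←0xbb
8: ✓ SUBPL  r4←0x81
9: ✓ SUBCS  r3←0xdb

EXEC = [2,5,7,8,9]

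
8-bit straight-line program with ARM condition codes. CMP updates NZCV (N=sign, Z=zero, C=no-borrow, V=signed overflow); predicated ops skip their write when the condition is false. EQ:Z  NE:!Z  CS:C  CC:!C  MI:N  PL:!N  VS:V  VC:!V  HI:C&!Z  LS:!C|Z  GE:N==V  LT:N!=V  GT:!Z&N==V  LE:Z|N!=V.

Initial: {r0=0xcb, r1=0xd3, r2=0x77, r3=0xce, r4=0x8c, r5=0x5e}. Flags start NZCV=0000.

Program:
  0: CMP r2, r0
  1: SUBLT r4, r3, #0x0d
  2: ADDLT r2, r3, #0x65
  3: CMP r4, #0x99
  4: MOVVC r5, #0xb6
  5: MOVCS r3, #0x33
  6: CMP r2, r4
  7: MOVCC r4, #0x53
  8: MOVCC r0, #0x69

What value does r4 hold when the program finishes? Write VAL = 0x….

VAL = 0x53

[0] flags=1001 → (cmp)
[1] flags=1001 LT?F → skip
[2] flags=1001 LT?F → skip
[3] flags=1000 → (cmp)
[4] flags=1000 VC?T → r5=0xb6
[5] flags=1000 CS?F → skip
[6] flags=1001 → (cmp)
[7] flags=1001 CC?T → r4=0x53
[8] flags=1001 CC?T → r0=0x69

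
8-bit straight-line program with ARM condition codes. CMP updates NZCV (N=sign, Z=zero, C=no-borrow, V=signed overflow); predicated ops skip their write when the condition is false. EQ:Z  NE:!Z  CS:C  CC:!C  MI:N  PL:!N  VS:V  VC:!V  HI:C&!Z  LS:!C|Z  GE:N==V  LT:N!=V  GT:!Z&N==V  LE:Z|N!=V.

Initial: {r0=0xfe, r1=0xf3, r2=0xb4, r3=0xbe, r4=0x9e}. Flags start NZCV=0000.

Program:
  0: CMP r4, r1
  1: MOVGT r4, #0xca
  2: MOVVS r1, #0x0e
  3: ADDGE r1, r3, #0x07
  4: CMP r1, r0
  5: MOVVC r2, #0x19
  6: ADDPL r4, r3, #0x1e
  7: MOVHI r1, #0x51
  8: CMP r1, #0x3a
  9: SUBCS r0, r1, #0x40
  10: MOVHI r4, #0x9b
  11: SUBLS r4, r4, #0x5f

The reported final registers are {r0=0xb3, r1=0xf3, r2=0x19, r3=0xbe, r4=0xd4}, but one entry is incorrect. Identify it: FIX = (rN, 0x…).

FIX = (r4, 0x9b)

[0] flags=1000 → (cmp)
[1] flags=1000 GT?F → skip
[2] flags=1000 VS?F → skip
[3] flags=1000 GE?F → skip
[4] flags=1000 → (cmp)
[5] flags=1000 VC?T → r2=0x19
[6] flags=1000 PL?F → skip
[7] flags=1000 HI?F → skip
[8] flags=1010 → (cmp)
[9] flags=1010 CS?T → r0=0xb3
[10] flags=1010 HI?T → r4=0x9b
[11] flags=1010 LS?F → skip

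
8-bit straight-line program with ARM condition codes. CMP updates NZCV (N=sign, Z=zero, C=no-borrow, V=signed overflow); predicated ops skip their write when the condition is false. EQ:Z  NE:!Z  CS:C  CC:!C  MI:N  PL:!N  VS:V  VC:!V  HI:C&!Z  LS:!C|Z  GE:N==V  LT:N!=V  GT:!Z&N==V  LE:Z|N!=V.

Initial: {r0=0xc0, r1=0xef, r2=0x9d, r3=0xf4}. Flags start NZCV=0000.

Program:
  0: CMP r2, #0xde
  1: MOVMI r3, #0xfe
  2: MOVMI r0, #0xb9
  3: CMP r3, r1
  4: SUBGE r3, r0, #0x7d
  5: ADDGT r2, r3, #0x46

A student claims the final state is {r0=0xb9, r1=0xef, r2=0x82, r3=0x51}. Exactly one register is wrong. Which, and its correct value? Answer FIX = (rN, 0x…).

0: ✓ CMP  NZCV=1000
1: ✓ MOVMI  r3←0xfe
2: ✓ MOVMI  r0←0xb9
3: ✓ CMP  NZCV=0010
4: ✓ SUBGE  r3←0x3c
5: ✓ ADDGT  r2←0x82

FIX = (r3, 0x3c)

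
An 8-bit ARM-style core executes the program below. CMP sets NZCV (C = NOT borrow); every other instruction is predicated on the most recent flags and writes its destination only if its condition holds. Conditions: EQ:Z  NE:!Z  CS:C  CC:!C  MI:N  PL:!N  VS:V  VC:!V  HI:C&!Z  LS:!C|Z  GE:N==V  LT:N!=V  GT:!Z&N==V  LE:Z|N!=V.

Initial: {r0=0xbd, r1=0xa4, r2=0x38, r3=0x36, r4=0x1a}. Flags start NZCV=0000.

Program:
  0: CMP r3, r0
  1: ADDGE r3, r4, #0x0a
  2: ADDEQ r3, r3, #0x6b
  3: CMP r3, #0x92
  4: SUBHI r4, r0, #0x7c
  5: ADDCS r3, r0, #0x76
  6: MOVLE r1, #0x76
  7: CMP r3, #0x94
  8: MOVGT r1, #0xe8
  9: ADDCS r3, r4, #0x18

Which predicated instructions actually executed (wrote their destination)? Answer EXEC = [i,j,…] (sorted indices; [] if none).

EXEC = [1,8]

0: ✓ CMP  NZCV=0000
1: ✓ ADDGE  r3←0x24
2: · ADDEQ
3: ✓ CMP  NZCV=1001
4: · SUBHI
5: · ADDCS
6: · MOVLE
7: ✓ CMP  NZCV=1001
8: ✓ MOVGT  r1←0xe8
9: · ADDCS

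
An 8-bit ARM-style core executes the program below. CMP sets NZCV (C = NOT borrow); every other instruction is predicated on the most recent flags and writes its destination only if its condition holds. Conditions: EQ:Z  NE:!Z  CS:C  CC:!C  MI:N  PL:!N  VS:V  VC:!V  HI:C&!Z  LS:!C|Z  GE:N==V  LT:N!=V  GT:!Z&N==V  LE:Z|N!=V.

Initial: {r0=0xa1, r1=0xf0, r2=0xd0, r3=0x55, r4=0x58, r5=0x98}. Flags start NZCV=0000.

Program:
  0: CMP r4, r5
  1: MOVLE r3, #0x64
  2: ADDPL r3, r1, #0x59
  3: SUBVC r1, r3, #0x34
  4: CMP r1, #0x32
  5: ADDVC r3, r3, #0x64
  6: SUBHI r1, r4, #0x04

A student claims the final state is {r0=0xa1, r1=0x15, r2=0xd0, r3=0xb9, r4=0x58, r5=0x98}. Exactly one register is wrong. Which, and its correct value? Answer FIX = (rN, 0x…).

FIX = (r1, 0x54)

0: ✓ CMP  NZCV=1001
1: · MOVLE
2: · ADDPL
3: · SUBVC
4: ✓ CMP  NZCV=1010
5: ✓ ADDVC  r3←0xb9
6: ✓ SUBHI  r1←0x54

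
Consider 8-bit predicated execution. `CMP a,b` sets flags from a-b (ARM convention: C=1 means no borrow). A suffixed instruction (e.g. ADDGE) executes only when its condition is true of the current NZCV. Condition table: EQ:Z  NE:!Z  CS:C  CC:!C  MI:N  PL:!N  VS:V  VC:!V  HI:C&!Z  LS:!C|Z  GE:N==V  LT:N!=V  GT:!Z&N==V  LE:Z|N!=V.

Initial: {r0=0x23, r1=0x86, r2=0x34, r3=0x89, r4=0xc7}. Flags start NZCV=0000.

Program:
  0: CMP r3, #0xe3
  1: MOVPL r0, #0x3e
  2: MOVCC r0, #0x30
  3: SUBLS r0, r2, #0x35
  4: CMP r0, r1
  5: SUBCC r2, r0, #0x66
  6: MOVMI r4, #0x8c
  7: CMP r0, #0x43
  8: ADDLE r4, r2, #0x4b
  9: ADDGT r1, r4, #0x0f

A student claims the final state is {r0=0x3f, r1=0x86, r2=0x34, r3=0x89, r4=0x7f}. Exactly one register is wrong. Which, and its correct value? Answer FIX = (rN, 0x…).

[0] flags=1000 → (cmp)
[1] flags=1000 PL?F → skip
[2] flags=1000 CC?T → r0=0x30
[3] flags=1000 LS?T → r0=0xff
[4] flags=0010 → (cmp)
[5] flags=0010 CC?F → skip
[6] flags=0010 MI?F → skip
[7] flags=1010 → (cmp)
[8] flags=1010 LE?T → r4=0x7f
[9] flags=1010 GT?F → skip

FIX = (r0, 0xff)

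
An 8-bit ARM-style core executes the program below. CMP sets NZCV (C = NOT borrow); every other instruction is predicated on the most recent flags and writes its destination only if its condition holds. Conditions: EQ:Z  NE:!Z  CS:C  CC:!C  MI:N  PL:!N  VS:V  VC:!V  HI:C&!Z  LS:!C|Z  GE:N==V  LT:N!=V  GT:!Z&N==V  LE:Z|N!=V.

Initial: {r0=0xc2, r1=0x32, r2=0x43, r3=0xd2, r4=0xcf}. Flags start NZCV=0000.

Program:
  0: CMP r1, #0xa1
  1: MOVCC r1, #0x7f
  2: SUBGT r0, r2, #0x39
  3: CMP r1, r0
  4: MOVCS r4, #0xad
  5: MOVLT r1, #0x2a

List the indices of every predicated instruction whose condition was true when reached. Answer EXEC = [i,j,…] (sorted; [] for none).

0: ✓ CMP  NZCV=1001
1: ✓ MOVCC  r1←0x7f
2: ✓ SUBGT  r0←0x0a
3: ✓ CMP  NZCV=0010
4: ✓ MOVCS  r4←0xad
5: · MOVLT

EXEC = [1,2,4]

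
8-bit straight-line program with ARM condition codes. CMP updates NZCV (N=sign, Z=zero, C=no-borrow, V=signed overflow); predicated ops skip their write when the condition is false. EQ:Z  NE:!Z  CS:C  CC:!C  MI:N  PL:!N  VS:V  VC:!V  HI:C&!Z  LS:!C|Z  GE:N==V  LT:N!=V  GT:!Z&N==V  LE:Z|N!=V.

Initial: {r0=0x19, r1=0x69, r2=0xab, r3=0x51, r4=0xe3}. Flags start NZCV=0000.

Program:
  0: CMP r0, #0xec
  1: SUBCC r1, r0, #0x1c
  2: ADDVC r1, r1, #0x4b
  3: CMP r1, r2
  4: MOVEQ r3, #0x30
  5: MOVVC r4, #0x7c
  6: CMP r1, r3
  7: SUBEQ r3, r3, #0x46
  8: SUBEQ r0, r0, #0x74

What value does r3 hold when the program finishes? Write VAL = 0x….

VAL = 0x51

0: ✓ CMP  NZCV=0000
1: ✓ SUBCC  r1←0xfd
2: ✓ ADDVC  r1←0x48
3: ✓ CMP  NZCV=1001
4: · MOVEQ
5: · MOVVC
6: ✓ CMP  NZCV=1000
7: · SUBEQ
8: · SUBEQ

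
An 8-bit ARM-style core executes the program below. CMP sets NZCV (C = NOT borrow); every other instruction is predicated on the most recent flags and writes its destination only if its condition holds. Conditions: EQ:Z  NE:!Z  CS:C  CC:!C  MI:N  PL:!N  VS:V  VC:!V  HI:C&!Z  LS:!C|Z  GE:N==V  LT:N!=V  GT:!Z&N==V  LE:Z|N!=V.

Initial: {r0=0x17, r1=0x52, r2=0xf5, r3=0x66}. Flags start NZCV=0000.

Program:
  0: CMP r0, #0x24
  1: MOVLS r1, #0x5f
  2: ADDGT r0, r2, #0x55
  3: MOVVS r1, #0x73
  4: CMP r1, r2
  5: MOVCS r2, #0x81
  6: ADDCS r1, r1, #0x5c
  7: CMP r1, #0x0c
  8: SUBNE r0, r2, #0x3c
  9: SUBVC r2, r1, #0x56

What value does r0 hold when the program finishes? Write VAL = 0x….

[0] flags=1000 → (cmp)
[1] flags=1000 LS?T → r1=0x5f
[2] flags=1000 GT?F → skip
[3] flags=1000 VS?F → skip
[4] flags=0000 → (cmp)
[5] flags=0000 CS?F → skip
[6] flags=0000 CS?F → skip
[7] flags=0010 → (cmp)
[8] flags=0010 NE?T → r0=0xb9
[9] flags=0010 VC?T → r2=0x09

VAL = 0xb9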